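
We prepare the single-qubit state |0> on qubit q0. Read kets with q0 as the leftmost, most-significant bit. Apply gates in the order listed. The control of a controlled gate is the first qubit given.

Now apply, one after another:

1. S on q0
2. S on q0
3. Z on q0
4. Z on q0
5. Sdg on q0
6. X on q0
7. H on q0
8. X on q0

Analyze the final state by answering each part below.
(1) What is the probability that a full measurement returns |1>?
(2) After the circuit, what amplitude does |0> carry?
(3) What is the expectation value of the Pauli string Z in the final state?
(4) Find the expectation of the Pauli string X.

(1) A full measurement returns |1> with probability 1/2. Key observation: steps 2-5 multiply out to the identity, so the circuit reduces to the remaining gates.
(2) The amplitude on |0> is -sqrt(2)/2.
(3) The observable Z averages to 0.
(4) The expectation value of X is -1.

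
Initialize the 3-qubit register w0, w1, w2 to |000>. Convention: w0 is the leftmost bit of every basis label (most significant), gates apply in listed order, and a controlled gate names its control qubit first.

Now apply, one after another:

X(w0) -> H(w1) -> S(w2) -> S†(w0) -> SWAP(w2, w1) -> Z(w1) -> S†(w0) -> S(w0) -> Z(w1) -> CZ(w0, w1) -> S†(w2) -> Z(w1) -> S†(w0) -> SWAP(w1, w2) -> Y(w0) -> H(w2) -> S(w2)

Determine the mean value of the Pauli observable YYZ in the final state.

The observable YYZ averages to 0. Key observation: steps 6-9 multiply out to the identity, so the circuit reduces to the remaining gates.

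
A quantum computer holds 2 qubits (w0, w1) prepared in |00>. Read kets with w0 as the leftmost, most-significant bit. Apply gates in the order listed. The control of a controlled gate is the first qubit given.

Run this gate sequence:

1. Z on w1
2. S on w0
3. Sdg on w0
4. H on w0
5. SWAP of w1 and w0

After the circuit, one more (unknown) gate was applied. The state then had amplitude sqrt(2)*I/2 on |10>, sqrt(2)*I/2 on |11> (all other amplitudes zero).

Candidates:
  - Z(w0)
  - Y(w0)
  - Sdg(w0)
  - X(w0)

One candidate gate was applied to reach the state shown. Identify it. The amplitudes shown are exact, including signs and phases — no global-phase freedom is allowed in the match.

The unique candidate consistent with the amplitudes is Y(w0). Key observation: steps 2-3 multiply out to the identity, so the circuit reduces to the remaining gates.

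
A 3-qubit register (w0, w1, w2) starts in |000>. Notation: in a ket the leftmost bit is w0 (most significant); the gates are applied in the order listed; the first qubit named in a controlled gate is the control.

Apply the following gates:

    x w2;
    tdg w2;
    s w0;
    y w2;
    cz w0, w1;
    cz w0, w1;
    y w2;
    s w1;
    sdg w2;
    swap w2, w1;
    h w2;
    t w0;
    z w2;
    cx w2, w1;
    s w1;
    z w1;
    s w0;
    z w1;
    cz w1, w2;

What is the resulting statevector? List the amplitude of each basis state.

After the circuit, the state carries amplitude sqrt(2)*exp(I*pi/4)/2 on |001>, -sqrt(2)*exp(3*I*pi/4)/2 on |010>, and 0 on every other basis state.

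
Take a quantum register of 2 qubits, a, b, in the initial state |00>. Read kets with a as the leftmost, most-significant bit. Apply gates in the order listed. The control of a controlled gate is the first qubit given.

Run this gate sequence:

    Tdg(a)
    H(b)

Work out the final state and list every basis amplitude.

The final amplitudes are sqrt(2)/2 on |00>, sqrt(2)/2 on |01>, 0 on |10>, 0 on |11>.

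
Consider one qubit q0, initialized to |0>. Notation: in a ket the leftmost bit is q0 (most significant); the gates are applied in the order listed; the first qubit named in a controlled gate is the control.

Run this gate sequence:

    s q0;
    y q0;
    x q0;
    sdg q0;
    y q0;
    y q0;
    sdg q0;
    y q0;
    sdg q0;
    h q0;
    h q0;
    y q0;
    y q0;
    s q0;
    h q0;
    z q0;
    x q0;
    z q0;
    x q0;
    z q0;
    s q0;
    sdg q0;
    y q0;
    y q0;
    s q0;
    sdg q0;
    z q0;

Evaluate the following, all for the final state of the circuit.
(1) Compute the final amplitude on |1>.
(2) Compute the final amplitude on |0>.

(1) |1> carries amplitude -sqrt(2)/2 in the final state. Key observation: steps 20-27 multiply out to the identity, so the circuit reduces to the remaining gates.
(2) The amplitude on |0> is sqrt(2)/2.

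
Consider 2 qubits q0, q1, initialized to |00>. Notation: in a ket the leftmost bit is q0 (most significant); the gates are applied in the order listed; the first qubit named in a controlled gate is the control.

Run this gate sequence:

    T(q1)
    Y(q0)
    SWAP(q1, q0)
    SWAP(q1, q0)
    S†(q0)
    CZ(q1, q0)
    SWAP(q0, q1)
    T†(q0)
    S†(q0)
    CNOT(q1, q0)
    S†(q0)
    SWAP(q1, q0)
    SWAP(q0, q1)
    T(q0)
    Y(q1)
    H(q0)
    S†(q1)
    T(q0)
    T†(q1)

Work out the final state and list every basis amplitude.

The final amplitudes are -sqrt(2)*exp(I*pi/4)/2 on |00>, 0 on |01>, sqrt(2)*I/2 on |10>, 0 on |11>.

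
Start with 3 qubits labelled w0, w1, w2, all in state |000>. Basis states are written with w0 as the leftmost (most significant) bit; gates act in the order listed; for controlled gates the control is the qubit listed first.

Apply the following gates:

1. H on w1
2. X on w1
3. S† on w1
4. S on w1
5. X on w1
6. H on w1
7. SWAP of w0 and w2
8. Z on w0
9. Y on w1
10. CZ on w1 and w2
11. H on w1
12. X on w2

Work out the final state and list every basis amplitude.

After the circuit, the state carries amplitude sqrt(2)*I/2 on |001>, -sqrt(2)*I/2 on |011>, and 0 on every other basis state.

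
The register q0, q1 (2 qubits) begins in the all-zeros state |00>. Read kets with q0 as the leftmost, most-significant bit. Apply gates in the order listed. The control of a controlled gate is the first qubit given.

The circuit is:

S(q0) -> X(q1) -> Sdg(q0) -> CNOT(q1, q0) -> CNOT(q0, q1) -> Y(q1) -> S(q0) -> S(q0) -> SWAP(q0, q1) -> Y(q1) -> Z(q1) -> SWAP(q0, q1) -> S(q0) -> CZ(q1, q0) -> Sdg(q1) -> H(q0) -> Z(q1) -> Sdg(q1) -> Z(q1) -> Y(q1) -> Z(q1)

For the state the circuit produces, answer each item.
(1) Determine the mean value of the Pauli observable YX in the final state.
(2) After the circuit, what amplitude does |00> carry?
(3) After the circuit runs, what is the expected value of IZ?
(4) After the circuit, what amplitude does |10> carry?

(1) In the final state, YX has expectation 0.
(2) The final state's coefficient on |00> equals -sqrt(2)*I/2.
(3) The expectation value of IZ is 1.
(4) The amplitude on |10> is -sqrt(2)*I/2.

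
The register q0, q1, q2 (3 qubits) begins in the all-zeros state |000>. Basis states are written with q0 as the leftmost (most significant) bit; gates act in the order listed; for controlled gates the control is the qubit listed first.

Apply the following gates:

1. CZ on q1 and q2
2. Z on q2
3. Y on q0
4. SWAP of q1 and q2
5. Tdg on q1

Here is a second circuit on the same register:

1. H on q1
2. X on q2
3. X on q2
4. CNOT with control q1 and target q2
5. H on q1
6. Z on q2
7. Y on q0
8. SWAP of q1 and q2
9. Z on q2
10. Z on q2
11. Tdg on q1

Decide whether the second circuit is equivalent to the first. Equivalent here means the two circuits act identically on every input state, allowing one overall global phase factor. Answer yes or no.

No: there is an input state on which the two circuits produce genuinely different outputs (not merely differing by a phase).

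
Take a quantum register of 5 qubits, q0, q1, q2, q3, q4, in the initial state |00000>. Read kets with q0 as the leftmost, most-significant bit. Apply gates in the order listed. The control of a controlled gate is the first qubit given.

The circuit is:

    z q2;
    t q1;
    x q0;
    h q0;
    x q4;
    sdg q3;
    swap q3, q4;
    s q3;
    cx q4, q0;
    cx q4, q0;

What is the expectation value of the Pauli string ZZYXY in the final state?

The expectation value of ZZYXY is 0.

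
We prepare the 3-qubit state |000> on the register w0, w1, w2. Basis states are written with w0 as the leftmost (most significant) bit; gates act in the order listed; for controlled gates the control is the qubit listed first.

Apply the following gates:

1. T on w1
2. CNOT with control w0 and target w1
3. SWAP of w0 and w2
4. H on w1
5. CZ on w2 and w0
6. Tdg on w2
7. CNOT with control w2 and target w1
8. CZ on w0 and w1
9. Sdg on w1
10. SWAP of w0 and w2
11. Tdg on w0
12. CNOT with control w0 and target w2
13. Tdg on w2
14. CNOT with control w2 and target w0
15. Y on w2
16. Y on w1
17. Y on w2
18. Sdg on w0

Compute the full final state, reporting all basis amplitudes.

After the circuit, the state carries amplitude -sqrt(2)/2 on |000>, sqrt(2)*I/2 on |010>, and 0 on every other basis state.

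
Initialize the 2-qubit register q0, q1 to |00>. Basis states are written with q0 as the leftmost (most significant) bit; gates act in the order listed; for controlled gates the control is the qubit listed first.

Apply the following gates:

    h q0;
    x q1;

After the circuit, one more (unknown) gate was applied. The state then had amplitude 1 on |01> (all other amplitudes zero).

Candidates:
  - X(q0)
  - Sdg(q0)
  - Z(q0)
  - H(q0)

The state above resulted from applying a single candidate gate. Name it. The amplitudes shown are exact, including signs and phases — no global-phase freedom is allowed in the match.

The unique candidate consistent with the amplitudes is H(q0).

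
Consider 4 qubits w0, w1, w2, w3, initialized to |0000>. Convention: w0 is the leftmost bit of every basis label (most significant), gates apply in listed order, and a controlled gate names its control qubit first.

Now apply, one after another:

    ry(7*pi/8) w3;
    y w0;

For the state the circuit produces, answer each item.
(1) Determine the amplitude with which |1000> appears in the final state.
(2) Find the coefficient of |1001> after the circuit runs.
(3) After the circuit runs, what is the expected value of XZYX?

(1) The amplitude on |1000> is I*sin(pi/16).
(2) The final state's coefficient on |1001> equals I*cos(pi/16).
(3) The expectation value of XZYX is 0.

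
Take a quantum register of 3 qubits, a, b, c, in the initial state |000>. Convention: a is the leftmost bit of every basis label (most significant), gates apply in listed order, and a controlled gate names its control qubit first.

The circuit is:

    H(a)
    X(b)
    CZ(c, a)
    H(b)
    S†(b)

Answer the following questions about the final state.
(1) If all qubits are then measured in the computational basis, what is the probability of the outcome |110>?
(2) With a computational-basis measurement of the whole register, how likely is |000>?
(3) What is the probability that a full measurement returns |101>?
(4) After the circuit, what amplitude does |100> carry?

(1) A full measurement returns |110> with probability 1/4.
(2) The probability of measuring |000> is 1/4.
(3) Outcome |101> occurs with probability 0.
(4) |100> carries amplitude 1/2 in the final state.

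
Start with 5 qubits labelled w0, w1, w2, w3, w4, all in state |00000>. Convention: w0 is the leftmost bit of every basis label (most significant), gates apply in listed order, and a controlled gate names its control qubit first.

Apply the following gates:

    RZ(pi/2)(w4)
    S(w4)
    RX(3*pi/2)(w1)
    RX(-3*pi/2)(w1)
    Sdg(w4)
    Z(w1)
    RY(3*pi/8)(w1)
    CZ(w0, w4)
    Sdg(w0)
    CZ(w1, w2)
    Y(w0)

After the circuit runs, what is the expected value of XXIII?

The observable XXIII averages to 0. Key observation: the block from step 2 through step 5 cancels to the identity and can be dropped.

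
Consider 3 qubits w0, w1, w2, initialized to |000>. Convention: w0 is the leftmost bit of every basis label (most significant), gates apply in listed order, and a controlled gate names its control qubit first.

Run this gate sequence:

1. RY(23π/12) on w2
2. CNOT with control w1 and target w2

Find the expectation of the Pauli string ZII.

In the final state, ZII has expectation 1.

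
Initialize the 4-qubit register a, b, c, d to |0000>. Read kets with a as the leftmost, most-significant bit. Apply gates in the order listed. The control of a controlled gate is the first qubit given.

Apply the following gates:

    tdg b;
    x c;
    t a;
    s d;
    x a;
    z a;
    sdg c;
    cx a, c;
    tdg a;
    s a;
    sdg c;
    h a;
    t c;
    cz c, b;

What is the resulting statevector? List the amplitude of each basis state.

After the circuit, the state carries amplitude sqrt(2)*exp(3*I*pi/4)/2 on |0000>, -sqrt(2)*exp(3*I*pi/4)/2 on |1000>, and 0 on every other basis state.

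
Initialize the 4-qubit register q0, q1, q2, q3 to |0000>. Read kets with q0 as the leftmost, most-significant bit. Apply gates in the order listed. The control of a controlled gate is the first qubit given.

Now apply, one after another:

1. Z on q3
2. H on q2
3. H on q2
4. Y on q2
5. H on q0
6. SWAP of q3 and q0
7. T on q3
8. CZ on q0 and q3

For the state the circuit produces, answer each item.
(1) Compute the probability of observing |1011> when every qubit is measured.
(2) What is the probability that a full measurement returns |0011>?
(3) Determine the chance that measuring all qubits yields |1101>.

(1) A full measurement returns |1011> with probability 0.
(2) Outcome |0011> occurs with probability 1/2.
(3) A full measurement returns |1101> with probability 0.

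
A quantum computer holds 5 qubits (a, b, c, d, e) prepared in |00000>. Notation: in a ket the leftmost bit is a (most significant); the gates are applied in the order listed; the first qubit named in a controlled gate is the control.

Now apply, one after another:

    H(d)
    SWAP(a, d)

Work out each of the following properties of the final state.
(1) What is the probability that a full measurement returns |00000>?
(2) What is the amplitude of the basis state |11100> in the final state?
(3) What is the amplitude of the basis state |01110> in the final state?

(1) The probability of measuring |00000> is 1/2.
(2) The final state's coefficient on |11100> equals 0.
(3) The amplitude on |01110> is 0.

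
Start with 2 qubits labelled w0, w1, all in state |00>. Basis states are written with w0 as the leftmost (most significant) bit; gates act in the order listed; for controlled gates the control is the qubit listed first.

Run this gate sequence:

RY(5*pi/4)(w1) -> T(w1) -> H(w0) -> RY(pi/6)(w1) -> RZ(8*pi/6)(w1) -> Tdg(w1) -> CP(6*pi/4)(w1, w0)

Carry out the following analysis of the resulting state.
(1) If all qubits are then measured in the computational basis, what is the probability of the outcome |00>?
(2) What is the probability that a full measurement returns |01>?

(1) Outcome |00> occurs with probability 5/16 - sqrt(6)/16.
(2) Outcome |01> occurs with probability sqrt(6)/16 + 3/16.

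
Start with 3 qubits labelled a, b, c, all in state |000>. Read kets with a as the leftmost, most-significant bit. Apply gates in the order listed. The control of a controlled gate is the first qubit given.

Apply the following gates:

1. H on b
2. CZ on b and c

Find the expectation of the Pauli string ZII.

The observable ZII averages to 1.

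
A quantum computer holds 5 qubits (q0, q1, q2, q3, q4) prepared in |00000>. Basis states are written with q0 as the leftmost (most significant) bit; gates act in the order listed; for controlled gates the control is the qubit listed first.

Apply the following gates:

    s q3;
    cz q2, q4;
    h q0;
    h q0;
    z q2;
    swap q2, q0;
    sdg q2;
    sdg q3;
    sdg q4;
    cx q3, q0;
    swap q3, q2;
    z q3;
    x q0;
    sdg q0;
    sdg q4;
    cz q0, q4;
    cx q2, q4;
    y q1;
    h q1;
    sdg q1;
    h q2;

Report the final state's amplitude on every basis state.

After the circuit, the state carries amplitude 1/2 on |10000>, 1/2 on |10100>, I/2 on |11000>, I/2 on |11100>, and 0 on every other basis state.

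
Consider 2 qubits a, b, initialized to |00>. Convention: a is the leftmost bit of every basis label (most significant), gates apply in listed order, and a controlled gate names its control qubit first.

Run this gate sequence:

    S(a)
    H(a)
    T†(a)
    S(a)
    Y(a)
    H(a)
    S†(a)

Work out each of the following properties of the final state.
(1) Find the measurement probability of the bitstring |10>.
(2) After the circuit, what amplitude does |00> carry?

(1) The probability of measuring |10> is sqrt(2)/4 + 1/2.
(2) The final state's coefficient on |00> equals -exp(3*I*pi/4)/2 + I/2.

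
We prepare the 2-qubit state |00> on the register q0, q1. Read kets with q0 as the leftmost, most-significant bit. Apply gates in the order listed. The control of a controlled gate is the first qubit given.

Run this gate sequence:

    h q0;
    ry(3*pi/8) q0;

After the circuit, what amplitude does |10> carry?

The amplitude on |10> is cos(pi/16).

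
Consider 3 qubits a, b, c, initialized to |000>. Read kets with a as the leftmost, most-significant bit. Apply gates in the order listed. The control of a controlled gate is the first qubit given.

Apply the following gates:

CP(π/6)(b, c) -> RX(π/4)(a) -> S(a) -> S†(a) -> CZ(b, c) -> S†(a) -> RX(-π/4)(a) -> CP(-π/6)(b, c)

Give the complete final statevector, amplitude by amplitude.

After the circuit, the state carries amplitude (1 - I)*(2 + sqrt(2)*I)/4 on |000>, sqrt(2)*(-1 + I)/4 on |100>, and 0 on every other basis state.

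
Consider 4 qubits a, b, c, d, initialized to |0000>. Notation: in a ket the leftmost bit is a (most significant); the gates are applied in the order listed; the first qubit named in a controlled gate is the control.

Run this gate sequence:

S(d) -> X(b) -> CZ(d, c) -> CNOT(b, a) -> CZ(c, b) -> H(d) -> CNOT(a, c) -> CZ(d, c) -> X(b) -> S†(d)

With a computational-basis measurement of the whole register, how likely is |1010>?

The probability of measuring |1010> is 1/2.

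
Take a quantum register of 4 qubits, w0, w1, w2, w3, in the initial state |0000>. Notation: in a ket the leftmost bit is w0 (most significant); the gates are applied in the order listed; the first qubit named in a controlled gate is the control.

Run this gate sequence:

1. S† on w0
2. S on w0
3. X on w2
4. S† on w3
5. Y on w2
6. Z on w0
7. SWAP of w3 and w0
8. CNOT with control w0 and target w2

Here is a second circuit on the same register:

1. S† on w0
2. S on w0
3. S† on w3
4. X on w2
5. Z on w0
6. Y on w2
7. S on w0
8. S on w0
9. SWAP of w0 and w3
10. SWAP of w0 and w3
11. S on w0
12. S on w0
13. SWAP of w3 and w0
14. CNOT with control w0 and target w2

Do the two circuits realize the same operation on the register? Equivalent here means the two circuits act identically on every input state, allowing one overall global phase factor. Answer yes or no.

Yes: on every input state the two circuits agree up to one overall phase factor.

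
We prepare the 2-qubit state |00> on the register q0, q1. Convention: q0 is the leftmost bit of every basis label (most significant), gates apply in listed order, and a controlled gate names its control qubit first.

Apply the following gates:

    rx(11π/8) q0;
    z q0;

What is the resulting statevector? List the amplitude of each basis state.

The resulting statevector has amplitude -cos(5*pi/16) on |00>, 0 on |01>, I*sin(5*pi/16) on |10>, 0 on |11>.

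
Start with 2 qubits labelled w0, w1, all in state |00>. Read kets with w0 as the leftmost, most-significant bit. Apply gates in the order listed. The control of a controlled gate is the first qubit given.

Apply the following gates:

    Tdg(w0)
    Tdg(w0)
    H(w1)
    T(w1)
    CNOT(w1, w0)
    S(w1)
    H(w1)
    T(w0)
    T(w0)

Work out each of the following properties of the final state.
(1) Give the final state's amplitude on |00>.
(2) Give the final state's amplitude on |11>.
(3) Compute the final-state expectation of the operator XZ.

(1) The final state's coefficient on |00> equals 1/2.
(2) The amplitude on |11> is exp(I*pi/4)/2.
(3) In the final state, XZ has expectation -sqrt(2)/2.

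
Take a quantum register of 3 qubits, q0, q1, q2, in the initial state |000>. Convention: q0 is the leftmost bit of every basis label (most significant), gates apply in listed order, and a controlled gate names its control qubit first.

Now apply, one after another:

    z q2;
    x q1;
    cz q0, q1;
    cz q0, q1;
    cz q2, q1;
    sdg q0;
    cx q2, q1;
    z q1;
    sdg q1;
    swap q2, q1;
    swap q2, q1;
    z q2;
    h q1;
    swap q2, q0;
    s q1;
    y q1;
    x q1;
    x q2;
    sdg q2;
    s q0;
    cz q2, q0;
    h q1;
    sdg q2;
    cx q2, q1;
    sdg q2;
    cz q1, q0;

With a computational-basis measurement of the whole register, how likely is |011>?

A full measurement returns |011> with probability 1/2.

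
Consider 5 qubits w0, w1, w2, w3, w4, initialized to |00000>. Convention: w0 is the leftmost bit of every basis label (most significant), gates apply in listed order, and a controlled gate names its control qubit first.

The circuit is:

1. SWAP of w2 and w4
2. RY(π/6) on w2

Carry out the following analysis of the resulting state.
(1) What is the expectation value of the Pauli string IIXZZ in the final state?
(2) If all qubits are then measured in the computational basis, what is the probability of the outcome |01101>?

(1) In the final state, IIXZZ has expectation 1/2.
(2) A full measurement returns |01101> with probability 0.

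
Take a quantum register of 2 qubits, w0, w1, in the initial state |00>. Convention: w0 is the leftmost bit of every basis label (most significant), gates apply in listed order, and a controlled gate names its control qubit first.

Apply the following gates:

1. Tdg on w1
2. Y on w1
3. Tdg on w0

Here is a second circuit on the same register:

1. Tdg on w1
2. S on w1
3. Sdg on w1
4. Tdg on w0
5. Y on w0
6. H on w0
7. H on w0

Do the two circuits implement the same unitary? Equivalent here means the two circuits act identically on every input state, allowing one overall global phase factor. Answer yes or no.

No — the two circuits implement different unitaries, even allowing a global phase.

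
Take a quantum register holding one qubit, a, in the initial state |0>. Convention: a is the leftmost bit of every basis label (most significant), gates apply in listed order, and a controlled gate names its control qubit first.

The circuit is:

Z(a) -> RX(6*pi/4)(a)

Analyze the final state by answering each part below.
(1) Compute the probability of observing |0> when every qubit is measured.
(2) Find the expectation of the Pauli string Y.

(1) A full measurement returns |0> with probability 1/2.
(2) The observable Y averages to 1.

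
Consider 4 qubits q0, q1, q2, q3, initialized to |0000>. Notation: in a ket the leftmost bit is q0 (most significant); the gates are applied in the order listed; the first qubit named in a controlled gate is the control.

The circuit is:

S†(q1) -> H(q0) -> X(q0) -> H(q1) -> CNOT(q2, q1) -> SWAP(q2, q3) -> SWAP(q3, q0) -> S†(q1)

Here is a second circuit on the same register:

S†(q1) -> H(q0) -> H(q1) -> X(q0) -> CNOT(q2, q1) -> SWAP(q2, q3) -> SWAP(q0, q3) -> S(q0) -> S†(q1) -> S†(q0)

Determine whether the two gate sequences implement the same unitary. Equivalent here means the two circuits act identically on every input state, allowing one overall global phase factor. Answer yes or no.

Yes: on every input state the two circuits agree up to one overall phase factor.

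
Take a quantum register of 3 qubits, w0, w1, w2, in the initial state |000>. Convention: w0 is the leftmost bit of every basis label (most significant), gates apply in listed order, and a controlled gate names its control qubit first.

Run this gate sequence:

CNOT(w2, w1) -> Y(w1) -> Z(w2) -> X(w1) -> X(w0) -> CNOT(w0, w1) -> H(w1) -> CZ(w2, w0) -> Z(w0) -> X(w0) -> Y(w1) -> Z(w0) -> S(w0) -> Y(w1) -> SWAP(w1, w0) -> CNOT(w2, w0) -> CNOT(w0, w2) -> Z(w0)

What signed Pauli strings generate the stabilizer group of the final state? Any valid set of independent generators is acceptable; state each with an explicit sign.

The final state is stabilized by the group generated by +XIX, +ZIZ, +IZI; other independent generating sets are equally valid.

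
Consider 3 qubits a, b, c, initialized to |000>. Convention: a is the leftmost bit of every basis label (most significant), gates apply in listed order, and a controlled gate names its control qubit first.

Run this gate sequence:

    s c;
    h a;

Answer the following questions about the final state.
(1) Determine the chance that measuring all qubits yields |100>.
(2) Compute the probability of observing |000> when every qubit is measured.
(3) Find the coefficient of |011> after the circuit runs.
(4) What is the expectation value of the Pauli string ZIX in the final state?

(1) A full measurement returns |100> with probability 1/2.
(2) The probability of measuring |000> is 1/2.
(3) The amplitude on |011> is 0.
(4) The observable ZIX averages to 0.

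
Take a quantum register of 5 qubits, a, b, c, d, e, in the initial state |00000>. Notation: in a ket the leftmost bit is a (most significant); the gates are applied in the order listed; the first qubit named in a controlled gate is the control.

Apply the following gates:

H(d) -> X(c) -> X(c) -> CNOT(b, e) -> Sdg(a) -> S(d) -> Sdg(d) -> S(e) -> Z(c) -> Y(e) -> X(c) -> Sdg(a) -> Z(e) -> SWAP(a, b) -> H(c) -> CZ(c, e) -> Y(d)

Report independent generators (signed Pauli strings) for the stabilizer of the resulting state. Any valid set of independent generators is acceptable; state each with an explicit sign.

One valid set of independent stabilizer generators is +IIXII, -IIIXI, +ZIIII, +IZIII, -IIIIZ (any independent generating set of the same group is equally correct).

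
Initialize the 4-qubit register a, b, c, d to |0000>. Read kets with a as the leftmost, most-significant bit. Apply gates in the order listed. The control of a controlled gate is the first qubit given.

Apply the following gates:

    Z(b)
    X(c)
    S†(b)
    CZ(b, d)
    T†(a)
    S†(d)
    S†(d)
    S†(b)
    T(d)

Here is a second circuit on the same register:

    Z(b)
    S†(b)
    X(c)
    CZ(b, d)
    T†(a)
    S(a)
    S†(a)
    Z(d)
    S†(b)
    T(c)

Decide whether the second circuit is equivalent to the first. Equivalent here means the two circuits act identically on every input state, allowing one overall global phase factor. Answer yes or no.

No — the two circuits implement different unitaries, even allowing a global phase.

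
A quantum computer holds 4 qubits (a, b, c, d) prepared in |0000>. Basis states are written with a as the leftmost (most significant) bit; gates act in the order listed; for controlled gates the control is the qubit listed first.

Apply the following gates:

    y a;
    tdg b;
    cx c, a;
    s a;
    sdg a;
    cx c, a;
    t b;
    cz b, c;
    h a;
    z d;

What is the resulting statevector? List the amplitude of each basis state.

The final amplitudes are sqrt(2)*I/2 on |0000>, -sqrt(2)*I/2 on |1000>, and 0 on every other basis state.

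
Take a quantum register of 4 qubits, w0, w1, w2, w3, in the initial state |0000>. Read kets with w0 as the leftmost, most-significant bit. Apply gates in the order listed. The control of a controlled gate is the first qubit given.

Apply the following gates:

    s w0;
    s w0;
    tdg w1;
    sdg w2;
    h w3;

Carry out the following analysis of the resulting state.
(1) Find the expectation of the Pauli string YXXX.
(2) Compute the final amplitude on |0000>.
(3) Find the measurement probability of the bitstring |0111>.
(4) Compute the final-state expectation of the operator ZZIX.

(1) The observable YXXX averages to 0.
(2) The amplitude on |0000> is sqrt(2)/2.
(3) A full measurement returns |0111> with probability 0.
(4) In the final state, ZZIX has expectation 1.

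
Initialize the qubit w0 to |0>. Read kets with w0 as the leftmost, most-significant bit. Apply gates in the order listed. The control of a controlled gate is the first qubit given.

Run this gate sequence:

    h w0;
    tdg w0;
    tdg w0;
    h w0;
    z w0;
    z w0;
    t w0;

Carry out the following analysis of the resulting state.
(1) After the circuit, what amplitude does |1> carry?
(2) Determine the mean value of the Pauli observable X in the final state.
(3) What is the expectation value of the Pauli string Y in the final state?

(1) |1> carries amplitude (1 + I)*exp(I*pi/4)/2 in the final state.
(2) In the final state, X has expectation -sqrt(2)/2.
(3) The observable Y averages to sqrt(2)/2.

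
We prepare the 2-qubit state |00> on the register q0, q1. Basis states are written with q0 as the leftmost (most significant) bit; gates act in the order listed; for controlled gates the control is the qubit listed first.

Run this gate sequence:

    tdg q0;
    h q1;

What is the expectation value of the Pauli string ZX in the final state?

The expectation value of ZX is 1.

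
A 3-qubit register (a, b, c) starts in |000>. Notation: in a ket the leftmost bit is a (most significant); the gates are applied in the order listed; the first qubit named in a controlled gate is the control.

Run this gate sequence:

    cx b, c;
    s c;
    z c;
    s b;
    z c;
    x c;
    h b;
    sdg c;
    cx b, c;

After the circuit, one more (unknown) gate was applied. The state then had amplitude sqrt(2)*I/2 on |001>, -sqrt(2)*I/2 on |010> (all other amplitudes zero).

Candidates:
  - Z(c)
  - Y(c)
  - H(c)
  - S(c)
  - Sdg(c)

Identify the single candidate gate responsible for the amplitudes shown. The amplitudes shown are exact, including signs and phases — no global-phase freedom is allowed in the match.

The unique candidate consistent with the amplitudes is Z(c).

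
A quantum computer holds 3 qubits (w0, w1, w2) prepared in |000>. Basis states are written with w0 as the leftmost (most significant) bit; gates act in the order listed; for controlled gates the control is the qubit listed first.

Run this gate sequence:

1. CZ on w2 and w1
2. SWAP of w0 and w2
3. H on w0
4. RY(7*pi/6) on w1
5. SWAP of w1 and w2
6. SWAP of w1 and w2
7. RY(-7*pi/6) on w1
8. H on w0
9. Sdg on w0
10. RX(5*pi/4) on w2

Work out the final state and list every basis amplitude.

The resulting statevector has amplitude -sqrt(2 - sqrt(2))/2 on |000>, -I*sqrt(sqrt(2) + 2)/2 on |001>, and 0 on every other basis state. Key observation: the block from step 3 through step 8 cancels to the identity and can be dropped.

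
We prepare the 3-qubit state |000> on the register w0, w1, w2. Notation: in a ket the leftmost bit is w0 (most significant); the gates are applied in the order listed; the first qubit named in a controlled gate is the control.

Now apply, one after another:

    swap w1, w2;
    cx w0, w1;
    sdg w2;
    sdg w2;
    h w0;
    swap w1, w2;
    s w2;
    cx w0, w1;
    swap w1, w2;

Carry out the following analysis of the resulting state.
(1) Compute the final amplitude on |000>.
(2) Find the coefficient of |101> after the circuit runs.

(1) The amplitude on |000> is sqrt(2)/2.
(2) The final state's coefficient on |101> equals sqrt(2)/2.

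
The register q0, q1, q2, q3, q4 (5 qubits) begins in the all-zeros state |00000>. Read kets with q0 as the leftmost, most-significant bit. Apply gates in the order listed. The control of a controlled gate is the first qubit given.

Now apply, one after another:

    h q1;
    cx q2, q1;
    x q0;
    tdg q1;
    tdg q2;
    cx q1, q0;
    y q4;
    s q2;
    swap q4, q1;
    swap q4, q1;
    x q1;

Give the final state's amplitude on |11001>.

The amplitude on |11001> is sqrt(2)*I/2. Key observation: steps 9-10 multiply out to the identity, so the circuit reduces to the remaining gates.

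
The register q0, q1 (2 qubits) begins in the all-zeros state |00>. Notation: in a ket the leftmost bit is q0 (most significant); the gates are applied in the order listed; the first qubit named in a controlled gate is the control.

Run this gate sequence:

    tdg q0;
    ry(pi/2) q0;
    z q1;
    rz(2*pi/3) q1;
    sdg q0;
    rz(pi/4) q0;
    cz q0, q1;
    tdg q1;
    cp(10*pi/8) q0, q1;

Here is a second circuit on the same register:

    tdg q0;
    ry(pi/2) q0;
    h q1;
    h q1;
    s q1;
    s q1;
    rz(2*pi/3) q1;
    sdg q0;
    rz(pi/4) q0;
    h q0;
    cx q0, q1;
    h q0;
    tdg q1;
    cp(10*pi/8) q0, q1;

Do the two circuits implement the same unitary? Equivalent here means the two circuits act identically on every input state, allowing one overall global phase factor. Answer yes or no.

No: there is an input state on which the two circuits produce genuinely different outputs (not merely differing by a phase).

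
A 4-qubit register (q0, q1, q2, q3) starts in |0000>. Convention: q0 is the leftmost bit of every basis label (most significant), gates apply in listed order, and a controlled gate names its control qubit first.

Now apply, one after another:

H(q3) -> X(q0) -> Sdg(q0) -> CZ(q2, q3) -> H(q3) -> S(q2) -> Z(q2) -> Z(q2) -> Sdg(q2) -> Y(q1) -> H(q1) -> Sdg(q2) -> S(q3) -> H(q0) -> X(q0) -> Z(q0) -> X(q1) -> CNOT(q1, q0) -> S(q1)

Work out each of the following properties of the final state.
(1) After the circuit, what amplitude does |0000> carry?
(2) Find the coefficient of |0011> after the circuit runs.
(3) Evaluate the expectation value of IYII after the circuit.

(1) The amplitude on |0000> is 1/2. Key observation: steps 6-9 multiply out to the identity, so the circuit reduces to the remaining gates.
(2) The amplitude on |0011> is 0.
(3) The expectation value of IYII is -1.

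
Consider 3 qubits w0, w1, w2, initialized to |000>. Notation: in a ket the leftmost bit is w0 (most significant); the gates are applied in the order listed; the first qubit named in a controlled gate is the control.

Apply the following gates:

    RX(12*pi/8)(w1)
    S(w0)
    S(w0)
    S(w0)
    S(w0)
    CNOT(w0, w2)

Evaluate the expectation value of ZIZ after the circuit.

In the final state, ZIZ has expectation 1. Key observation: steps 2-5 multiply out to the identity, so the circuit reduces to the remaining gates.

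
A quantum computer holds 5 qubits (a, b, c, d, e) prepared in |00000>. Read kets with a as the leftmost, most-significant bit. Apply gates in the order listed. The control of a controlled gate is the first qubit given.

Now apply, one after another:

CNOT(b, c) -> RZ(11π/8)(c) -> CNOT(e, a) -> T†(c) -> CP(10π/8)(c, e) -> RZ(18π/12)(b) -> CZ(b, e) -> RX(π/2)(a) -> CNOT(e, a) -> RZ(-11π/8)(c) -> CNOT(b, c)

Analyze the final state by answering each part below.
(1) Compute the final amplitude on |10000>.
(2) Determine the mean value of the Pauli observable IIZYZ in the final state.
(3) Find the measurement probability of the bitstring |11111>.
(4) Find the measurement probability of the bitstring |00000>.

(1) |10000> carries amplitude sqrt(2)*exp(3*I*pi/4)/2 in the final state.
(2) In the final state, IIZYZ has expectation 0.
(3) The probability of measuring |11111> is 0.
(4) A full measurement returns |00000> with probability 1/2.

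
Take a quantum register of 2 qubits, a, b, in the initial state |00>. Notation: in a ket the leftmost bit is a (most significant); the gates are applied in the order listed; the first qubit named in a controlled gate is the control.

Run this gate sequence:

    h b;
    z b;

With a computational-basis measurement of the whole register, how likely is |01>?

A full measurement returns |01> with probability 1/2.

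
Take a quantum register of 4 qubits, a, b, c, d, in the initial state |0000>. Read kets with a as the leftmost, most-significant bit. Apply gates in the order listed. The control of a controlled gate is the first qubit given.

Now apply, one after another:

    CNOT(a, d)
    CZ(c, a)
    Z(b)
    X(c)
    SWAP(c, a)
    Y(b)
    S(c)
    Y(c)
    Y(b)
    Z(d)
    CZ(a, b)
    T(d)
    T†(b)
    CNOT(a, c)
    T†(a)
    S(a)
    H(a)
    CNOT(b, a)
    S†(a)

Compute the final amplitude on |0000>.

|0000> carries amplitude sqrt(2)*exp(3*I*pi/4)/2 in the final state.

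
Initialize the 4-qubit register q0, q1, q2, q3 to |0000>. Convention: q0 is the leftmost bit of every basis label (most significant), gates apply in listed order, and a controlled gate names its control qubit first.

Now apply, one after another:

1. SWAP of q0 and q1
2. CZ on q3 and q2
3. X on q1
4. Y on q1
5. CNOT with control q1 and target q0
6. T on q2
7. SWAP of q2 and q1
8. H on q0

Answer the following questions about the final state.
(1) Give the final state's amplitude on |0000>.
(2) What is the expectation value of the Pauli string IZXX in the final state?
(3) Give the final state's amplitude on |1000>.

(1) |0000> carries amplitude -sqrt(2)*I/2 in the final state.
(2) The observable IZXX averages to 0.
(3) |1000> carries amplitude -sqrt(2)*I/2 in the final state.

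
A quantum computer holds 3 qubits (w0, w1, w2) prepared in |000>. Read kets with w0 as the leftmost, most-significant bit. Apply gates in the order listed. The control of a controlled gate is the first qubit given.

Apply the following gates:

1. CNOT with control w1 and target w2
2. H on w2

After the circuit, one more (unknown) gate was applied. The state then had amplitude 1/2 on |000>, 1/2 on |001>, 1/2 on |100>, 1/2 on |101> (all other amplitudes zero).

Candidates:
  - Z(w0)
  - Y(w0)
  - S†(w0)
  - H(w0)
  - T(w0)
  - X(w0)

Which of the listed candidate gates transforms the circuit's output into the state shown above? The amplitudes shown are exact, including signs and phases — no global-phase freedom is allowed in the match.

The applied gate was H(w0).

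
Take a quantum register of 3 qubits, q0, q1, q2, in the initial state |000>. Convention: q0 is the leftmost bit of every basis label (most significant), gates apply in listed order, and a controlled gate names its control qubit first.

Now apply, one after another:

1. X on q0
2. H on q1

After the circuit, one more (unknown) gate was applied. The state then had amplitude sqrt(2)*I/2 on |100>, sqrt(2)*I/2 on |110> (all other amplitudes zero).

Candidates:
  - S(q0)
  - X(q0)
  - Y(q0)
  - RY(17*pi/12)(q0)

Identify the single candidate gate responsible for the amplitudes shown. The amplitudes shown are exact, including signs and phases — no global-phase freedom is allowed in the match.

It was S(q0) that produced the state shown.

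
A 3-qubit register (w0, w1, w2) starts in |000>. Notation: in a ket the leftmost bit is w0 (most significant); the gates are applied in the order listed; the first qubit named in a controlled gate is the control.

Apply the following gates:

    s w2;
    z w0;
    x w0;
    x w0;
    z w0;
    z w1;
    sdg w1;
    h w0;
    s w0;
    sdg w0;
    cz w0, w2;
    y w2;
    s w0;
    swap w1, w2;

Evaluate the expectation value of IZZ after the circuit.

The expectation value of IZZ is -1. Key observation: gates 2-5 undo each other exactly, leaving only the rest of the circuit to track.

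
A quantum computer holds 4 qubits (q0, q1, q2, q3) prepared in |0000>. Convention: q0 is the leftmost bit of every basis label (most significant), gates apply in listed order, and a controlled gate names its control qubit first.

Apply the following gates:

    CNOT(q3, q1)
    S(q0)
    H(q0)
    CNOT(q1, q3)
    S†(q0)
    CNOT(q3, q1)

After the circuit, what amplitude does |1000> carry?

The amplitude on |1000> is -sqrt(2)*I/2.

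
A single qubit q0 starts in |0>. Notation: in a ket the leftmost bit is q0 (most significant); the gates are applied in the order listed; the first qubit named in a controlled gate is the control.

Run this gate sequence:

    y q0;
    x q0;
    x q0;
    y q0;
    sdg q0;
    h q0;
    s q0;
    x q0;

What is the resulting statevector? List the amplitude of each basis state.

The resulting statevector has amplitude sqrt(2)*I/2 on |0>, sqrt(2)/2 on |1>. Key observation: the block from step 1 through step 4 cancels to the identity and can be dropped.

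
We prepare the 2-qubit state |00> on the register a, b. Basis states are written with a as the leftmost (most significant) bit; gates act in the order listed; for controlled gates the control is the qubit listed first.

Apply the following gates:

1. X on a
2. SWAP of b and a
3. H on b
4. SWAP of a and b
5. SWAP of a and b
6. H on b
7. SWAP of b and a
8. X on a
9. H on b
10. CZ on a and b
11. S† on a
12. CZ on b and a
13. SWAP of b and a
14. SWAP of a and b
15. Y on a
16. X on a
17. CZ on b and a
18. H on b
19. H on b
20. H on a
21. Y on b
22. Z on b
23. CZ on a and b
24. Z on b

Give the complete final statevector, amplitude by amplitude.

The final amplitudes are 1/2 on |00>, -1/2 on |01>, 1/2 on |10>, 1/2 on |11>. Key observation: the block from step 1 through step 8 cancels to the identity and can be dropped.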